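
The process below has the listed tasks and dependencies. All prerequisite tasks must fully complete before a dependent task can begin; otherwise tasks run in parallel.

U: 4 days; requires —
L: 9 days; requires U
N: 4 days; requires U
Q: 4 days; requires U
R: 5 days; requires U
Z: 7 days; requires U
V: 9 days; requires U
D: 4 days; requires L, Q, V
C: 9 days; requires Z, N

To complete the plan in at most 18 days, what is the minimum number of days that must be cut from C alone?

2

Current finish: 20 days; target: 18.
C is on every critical path, so each day cut from C cuts the finish by one (this holds down to a finish of 17).
Need 20 − 18 = 2 days off C → C becomes 7 days, finish becomes 18.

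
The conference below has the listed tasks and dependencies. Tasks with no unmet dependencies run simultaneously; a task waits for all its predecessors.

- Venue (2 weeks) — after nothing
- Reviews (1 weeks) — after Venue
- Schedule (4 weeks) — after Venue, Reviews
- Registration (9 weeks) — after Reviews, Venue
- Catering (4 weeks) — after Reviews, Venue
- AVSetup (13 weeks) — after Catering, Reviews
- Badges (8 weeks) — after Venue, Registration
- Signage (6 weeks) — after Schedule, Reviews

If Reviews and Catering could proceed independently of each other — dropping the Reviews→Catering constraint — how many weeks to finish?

20

With the dependency in place, Venue→Reviews→Registration→Badges = 2+1+9+8 = 20 sets the finish at 20 weeks.
Without Reviews→Catering, Catering's earliest start moves from 3 to 2.
New critical path: Venue→Reviews→Registration→Badges = 2+1+9+8 = 20 ⇒ 20 weeks.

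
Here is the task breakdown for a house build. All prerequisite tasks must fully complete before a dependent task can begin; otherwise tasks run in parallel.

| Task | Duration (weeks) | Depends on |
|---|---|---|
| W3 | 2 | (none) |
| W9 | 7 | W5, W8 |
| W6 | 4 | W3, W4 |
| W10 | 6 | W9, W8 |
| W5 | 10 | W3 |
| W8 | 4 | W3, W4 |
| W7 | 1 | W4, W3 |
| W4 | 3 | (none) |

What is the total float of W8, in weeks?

5

The longest chain is W3→W5→W9→W10 = 2+10+7+6 = 25; overall finish 25 weeks.
Longest path through W8: 20 weeks (earliest finish 7, latest finish 12).
Float = 25 − 20 = 5.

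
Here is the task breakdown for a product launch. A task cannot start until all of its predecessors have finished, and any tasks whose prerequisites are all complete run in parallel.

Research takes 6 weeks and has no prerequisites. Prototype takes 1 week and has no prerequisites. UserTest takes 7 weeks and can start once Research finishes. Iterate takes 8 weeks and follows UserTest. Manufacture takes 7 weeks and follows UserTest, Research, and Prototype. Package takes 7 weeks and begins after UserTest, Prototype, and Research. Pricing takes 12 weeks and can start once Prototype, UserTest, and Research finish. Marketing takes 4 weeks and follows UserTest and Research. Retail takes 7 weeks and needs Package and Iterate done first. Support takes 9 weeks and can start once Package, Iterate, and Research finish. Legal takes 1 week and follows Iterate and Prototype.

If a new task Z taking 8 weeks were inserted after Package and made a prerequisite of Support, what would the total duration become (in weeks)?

37

Originally the project takes 30 weeks.
With Z inserted, Support now waits for max(Package, Iterate, Research, Z).
New critical path: Research→UserTest→Package→Z→Support = 6+7+7+8+9 = 37 ⇒ 37 weeks.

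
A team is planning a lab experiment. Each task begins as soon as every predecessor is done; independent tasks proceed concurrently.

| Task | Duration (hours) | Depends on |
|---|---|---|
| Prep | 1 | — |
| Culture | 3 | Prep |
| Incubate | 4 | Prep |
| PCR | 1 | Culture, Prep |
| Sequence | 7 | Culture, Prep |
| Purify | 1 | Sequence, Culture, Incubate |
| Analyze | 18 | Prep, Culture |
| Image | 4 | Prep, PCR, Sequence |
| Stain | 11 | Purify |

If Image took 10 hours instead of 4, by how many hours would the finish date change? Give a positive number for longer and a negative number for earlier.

0

As given, the longest chain is Prep→Culture→Sequence→Purify→Stain = 1+3+7+1+11 = 23, so the finish is 23 hours.
Image is off the critical path — its longest chain is 15 hours, giving 8 of slack.
No other chain overtakes it, so the finish is 23 hours.
Change in finish: 23 − 23 = +0 hours.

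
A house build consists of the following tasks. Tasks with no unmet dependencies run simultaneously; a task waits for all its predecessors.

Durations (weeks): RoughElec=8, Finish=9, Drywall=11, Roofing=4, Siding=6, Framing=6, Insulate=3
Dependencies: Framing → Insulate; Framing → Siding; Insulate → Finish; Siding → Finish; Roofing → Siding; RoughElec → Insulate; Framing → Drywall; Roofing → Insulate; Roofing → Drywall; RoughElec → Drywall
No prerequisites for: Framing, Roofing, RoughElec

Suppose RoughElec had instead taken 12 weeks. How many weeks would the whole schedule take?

24

The binding path is Framing→Siding→Finish = 6+6+9 = 21; finish at 21 weeks.
The longest path through RoughElec is only 20 weeks, so RoughElec has float 1.
Now RoughElec→Insulate→Finish = 12+3+9 = 24 is longest, so the finish becomes 24 weeks.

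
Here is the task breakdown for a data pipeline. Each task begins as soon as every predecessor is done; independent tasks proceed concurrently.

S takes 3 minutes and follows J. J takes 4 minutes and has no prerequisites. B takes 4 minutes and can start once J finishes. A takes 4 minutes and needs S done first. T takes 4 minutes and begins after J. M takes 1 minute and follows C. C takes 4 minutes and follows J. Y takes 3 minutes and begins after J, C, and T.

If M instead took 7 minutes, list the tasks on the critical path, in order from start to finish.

Baseline: J→S→A = 4+3+4 = 11 → 11 minutes.
M has 2 minutes of float (longest path through it is 9).
Now J→C→M = 4+4+7 = 15 is longest, so the finish becomes 15 minutes.

J, C, M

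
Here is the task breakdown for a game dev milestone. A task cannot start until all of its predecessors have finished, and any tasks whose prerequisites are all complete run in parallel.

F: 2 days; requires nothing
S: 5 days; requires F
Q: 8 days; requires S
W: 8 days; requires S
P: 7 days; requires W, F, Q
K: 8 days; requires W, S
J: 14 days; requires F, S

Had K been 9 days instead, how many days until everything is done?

Actual critical path: F→S→W→K = 2+5+8+8 = 23 ⇒ 23 days.
K is on the critical path; changing it to 9 makes that path 24 days.
No other chain overtakes it, so the finish is 24 days.

24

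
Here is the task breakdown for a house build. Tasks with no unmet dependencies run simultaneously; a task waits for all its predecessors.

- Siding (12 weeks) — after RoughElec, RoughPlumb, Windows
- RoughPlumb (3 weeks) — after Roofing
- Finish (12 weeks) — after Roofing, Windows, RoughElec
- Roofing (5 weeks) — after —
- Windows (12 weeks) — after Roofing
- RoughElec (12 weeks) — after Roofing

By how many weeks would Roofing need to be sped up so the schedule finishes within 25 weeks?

Current finish: 29 weeks; target: 25.
Roofing is on every critical path, so each week cut from Roofing cuts the finish by one (this holds down to a finish of 25).
Need 29 − 25 = 4 weeks off Roofing → Roofing becomes 1 week, finish becomes 25.

4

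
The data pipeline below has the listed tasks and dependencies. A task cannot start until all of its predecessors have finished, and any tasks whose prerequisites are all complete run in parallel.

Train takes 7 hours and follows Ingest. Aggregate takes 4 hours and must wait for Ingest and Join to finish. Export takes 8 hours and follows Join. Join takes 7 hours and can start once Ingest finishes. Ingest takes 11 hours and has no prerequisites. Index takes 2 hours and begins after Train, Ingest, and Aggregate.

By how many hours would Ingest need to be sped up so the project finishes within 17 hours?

9

Current finish: 26 hours; target: 17.
Ingest is on every critical path, so each hour cut from Ingest cuts the finish by one (this holds down to a finish of 16).
Need 26 − 17 = 9 hours off Ingest → Ingest becomes 2 hours, finish becomes 17.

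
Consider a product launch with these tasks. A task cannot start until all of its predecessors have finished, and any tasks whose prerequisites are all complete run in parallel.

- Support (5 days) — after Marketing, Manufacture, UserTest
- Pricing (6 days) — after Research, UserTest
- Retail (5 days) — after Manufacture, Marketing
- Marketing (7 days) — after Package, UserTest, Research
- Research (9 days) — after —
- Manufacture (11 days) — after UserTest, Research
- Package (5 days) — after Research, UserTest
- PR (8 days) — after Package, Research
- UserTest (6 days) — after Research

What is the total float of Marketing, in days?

The longest chain is Research→UserTest→Package→Marketing→Retail = 9+6+5+7+5 = 32; overall finish 32 days.
Longest path through Marketing: 32 days (earliest finish 27, latest finish 27).
Float = 32 − 32 = 0.

0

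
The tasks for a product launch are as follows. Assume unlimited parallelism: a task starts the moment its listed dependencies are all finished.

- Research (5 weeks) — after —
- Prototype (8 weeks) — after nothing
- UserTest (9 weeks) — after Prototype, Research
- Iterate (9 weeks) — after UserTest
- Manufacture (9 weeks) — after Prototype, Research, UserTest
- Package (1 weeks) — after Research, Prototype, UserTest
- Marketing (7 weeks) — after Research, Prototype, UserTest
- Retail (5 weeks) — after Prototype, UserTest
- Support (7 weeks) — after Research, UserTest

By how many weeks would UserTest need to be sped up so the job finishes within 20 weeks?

6

Current finish: 26 weeks; target: 20.
UserTest is on every critical path, so each week cut from UserTest cuts the finish by one (this holds down to a finish of 18).
Need 26 − 20 = 6 weeks off UserTest → UserTest becomes 3 weeks, finish becomes 20.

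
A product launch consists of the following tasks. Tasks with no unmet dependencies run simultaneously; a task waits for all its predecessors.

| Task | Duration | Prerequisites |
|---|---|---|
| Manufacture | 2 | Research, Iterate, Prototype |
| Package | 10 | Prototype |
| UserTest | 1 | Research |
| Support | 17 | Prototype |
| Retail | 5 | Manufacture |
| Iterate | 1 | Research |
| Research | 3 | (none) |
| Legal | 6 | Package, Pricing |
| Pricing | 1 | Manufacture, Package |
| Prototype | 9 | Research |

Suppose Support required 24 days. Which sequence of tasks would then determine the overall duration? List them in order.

As given, the longest chain is Research→Prototype→Support = 3+9+17 = 29, so the finish is 29 days.
Support lies on that path, so at 24 days the path becomes 36 days.
That remains the longest chain; total 36 days.

Research, Prototype, Support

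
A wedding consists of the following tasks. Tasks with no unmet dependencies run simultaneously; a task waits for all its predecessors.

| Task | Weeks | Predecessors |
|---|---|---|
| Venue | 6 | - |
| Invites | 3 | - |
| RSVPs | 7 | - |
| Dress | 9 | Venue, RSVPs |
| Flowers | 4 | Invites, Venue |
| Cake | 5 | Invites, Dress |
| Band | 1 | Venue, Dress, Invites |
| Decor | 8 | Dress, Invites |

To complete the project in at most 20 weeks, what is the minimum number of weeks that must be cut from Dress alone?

4

Current finish: 24 weeks; target: 20.
Dress is on every critical path, so each week cut from Dress cuts the finish by one (this holds down to a finish of 16).
Need 24 − 20 = 4 weeks off Dress → Dress becomes 5 weeks, finish becomes 20.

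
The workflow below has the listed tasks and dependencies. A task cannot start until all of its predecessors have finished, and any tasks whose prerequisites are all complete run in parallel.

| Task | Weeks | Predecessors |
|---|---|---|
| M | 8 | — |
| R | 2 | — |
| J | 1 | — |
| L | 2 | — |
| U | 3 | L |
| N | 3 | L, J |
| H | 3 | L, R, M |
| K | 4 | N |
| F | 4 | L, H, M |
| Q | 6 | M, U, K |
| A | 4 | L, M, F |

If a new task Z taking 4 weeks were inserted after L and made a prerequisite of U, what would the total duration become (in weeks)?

Originally the project takes 19 weeks.
With Z inserted, U now waits for max(L, Z).
New critical path: M→H→F→A = 8+3+4+4 = 19 ⇒ 19 weeks.

19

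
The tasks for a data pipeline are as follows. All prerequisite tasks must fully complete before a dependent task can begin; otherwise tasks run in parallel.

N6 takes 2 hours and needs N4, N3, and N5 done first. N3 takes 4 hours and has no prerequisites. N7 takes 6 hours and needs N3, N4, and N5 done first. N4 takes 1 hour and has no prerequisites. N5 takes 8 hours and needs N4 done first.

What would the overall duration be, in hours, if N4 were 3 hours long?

As given, the longest chain is N4→N5→N7 = 1+8+6 = 15, so the finish is 15 hours.
N4 lies on that path, so at 3 hours the path becomes 17 hours.
That remains the longest chain; total 17 hours.

17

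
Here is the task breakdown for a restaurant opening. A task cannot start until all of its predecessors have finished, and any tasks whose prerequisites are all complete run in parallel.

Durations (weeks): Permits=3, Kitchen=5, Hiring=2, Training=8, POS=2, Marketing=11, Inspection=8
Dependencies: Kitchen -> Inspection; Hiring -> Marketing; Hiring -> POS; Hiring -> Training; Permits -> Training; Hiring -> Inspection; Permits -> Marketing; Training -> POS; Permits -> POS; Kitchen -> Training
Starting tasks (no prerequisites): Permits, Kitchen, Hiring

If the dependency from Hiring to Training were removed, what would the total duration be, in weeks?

With the dependency in place, Kitchen→Training→POS = 5+8+2 = 15 sets the finish at 15 weeks.
Dropping Hiring→Training doesn't change Training's earliest start (5); another predecessor still binds.
New critical path: Kitchen→Training→POS = 5+8+2 = 15 ⇒ 15 weeks.

15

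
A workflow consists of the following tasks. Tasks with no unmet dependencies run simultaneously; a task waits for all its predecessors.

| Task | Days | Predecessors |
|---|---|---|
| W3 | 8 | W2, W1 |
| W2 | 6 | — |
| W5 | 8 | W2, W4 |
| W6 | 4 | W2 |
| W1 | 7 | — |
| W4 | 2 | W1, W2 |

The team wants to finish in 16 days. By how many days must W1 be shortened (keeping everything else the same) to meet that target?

Current finish: 17 days; target: 16.
W1 is on every critical path, so each day cut from W1 cuts the finish by one (this holds down to a finish of 16).
Need 17 − 16 = 1 day off W1 → W1 becomes 6 days, finish becomes 16.

1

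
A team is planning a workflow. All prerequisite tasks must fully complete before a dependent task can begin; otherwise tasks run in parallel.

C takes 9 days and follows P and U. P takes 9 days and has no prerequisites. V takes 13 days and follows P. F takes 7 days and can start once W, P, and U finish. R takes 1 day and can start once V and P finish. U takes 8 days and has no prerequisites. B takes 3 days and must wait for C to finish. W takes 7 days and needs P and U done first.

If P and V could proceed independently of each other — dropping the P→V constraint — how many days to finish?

23

Before: longest chain P→W→F = 9+7+7 = 23, finish 23.
Without P→V, V's earliest start moves from 9 to 0.
The longest chain is now P→W→F = 9+7+7 = 23, so the schedule takes 23 days.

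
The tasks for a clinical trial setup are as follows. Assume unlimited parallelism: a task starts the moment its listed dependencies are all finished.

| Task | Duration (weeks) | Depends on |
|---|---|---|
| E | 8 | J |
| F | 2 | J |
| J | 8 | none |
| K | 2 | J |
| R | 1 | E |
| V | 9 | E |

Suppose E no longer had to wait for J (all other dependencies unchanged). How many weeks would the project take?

Original critical path: J→E→V = 8+8+9 = 25 ⇒ 25 weeks.
Without J→E, E's earliest start moves from 8 to 0.
After: E→V = 8+9 = 17 → 17 weeks.

17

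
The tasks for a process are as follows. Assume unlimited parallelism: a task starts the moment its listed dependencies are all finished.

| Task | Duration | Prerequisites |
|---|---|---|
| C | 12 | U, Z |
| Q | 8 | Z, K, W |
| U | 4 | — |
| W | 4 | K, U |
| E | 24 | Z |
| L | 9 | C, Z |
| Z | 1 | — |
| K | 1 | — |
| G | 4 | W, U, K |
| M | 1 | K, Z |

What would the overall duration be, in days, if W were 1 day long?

25

As given, the longest chain is Z→E = 1+24 = 25, so the finish is 25 days.
W has 9 days of float (longest path through it is 16).
That remains the longest chain; total 25 days.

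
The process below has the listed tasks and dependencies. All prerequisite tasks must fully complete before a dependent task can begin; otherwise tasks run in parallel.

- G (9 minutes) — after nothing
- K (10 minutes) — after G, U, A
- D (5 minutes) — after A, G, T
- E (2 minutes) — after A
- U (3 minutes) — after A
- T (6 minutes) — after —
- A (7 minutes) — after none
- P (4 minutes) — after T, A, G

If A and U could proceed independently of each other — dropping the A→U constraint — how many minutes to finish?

Original critical path: A→U→K = 7+3+10 = 20 ⇒ 20 minutes.
Without A→U, U's earliest start moves from 7 to 0.
The longest chain is now G→K = 9+10 = 19, so the process takes 19 minutes.

19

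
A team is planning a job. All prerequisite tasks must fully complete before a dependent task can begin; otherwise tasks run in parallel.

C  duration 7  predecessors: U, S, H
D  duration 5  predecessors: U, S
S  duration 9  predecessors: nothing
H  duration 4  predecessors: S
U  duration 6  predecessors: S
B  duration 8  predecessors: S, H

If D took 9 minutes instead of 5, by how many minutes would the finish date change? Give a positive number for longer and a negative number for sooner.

2

Actual critical path: S→U→C = 9+6+7 = 22 ⇒ 22 minutes.
D is off the critical path — its longest chain is 20 minutes, giving 2 of slack.
Now S→U→D = 9+6+9 = 24 is longest, so the finish becomes 24 minutes.
Change in finish: 24 − 22 = +2 minutes.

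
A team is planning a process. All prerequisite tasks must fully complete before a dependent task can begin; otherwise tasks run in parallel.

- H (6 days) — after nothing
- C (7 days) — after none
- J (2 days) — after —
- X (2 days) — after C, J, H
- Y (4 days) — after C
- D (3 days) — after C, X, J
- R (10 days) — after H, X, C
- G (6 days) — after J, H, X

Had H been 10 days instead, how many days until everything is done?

22

Baseline: C→X→R = 7+2+10 = 19 → 19 days.
The longest path through H is only 18 days, so H has float 1.
The binding chain switches to H→X→R = 10+2+10 = 22; finish 22 days.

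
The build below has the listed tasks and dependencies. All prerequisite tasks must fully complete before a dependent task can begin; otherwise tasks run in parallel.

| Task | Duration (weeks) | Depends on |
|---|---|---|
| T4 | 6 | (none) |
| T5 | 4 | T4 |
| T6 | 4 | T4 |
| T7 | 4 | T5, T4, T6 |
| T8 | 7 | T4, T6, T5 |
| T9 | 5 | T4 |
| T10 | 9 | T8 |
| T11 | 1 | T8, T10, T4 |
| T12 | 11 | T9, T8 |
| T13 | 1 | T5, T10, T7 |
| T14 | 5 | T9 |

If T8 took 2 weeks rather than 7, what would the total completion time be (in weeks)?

Critical path before the change: T4→T5→T8→T12 = 6+4+7+11 = 28 giving 28 weeks.
T8 is on the critical path; changing it to 2 makes that path 23 weeks.
The critical path is still T4→T5→T8→T12; finish is now 23 weeks.

23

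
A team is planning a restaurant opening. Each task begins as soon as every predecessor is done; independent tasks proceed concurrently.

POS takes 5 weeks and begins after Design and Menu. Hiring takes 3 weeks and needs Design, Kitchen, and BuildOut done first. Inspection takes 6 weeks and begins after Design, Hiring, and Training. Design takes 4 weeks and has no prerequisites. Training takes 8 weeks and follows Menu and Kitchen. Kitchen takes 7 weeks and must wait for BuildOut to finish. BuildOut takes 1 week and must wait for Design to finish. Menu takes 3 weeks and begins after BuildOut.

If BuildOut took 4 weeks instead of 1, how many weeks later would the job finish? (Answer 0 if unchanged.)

3

As given, the longest chain is Design→BuildOut→Kitchen→Training→Inspection = 4+1+7+8+6 = 26, so the finish is 26 weeks.
BuildOut is on the critical path; changing it to 4 makes that path 29 weeks.
No other chain overtakes it, so the finish is 29 weeks.
Change in finish: 29 − 26 = +3 weeks.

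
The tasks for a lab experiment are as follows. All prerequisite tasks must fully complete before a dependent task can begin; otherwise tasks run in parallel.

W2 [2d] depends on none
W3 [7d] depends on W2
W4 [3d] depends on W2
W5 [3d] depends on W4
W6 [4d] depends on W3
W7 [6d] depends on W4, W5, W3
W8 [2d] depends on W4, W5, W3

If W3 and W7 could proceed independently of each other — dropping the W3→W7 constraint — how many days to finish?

With the dependency in place, W2→W3→W7 = 2+7+6 = 15 sets the finish at 15 days.
Without W3→W7, W7's earliest start moves from 9 to 8.
The longest chain is now W2→W4→W5→W7 = 2+3+3+6 = 14, so the project takes 14 days.

14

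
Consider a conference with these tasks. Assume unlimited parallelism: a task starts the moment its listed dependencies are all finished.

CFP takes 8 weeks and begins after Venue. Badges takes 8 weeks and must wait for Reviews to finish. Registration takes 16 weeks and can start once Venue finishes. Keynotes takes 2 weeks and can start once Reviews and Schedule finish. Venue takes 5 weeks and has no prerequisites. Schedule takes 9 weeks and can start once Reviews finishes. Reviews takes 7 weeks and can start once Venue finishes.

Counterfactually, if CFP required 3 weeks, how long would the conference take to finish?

As given, the longest chain is Venue→Reviews→Schedule→Keynotes = 5+7+9+2 = 23, so the finish is 23 weeks.
CFP has 10 weeks of float (longest path through it is 13).
That remains the longest chain; total 23 weeks.

23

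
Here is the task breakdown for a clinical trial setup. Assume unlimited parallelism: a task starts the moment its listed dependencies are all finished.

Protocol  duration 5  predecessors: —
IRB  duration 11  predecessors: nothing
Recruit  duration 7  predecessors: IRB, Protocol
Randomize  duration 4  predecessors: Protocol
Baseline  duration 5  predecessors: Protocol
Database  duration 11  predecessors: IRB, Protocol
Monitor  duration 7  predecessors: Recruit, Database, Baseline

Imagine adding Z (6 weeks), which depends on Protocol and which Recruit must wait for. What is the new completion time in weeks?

Originally the schedule takes 29 weeks.
With Z inserted, Recruit now waits for max(IRB, Protocol, Z).
New critical path: IRB→Database→Monitor = 11+11+7 = 29 ⇒ 29 weeks.

29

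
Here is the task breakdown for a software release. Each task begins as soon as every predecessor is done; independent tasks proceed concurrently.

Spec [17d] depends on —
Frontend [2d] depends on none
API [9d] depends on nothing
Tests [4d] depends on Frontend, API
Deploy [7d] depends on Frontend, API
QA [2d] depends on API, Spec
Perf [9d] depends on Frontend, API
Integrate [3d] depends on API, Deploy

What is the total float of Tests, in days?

6

Critical path: Spec→QA = 17+2 = 19, so the finish is 19 days.
Tests finishes as early as 13 and must finish by 19.
So Tests can slip 19 − 13 = 6 days.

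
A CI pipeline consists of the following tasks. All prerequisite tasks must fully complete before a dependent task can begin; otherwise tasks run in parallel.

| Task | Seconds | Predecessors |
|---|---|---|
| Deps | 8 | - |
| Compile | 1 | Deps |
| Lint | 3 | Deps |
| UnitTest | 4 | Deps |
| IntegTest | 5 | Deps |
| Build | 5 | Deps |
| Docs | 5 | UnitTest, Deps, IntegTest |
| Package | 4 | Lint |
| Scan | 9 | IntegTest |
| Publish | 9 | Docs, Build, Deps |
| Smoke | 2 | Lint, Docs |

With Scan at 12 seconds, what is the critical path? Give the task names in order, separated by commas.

Deps, IntegTest, Docs, Publish

The binding path is Deps→IntegTest→Docs→Publish = 8+5+5+9 = 27; finish at 27 seconds.
The longest path through Scan is only 22 seconds, so Scan has float 5.
The critical path is still Deps→IntegTest→Docs→Publish; finish is now 27 seconds.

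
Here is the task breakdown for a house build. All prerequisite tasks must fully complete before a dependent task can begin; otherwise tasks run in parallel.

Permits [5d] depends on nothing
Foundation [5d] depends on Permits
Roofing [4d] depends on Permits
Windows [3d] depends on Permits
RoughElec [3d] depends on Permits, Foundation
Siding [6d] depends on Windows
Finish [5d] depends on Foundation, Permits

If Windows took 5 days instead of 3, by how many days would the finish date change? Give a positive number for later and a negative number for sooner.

1

Actual critical path: Permits→Foundation→Finish = 5+5+5 = 15 ⇒ 15 days.
The longest path through Windows is only 14 days, so Windows has float 1.
Now Permits→Windows→Siding = 5+5+6 = 16 is longest, so the finish becomes 16 days.
Change in finish: 16 − 15 = +1 days.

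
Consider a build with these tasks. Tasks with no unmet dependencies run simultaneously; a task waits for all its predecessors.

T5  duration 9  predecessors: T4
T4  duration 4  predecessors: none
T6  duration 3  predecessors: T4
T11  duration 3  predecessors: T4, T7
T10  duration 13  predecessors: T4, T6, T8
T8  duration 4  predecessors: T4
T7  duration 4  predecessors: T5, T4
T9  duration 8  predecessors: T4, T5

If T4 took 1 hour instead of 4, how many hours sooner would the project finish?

3

The binding path is T4→T5→T9 = 4+9+8 = 21; finish at 21 hours.
T4 lies on that path, so at 1 hour the path becomes 18 hours.
That remains the longest chain; total 18 hours.
Change in finish: 18 − 21 = -3 hours.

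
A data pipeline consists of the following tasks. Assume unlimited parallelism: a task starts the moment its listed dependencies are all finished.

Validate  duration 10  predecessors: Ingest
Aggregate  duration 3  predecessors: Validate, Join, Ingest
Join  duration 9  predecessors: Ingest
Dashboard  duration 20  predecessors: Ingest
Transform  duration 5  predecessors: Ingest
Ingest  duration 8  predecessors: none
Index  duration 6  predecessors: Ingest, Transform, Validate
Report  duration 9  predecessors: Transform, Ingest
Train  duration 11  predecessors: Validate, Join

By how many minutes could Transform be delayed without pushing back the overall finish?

The longest chain is Ingest→Validate→Train = 8+10+11 = 29; overall finish 29 minutes.
Transform finishes as early as 13 and must finish by 20.
Slack of Transform = 15 − 8 = 7 minutes.

7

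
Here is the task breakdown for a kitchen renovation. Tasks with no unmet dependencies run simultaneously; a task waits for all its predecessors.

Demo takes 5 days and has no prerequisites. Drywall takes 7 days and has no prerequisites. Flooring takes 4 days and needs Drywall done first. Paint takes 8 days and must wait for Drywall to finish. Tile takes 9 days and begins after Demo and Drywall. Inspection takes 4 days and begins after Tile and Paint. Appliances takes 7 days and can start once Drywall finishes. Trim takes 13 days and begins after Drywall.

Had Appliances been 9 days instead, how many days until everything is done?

20

As given, the longest chain is Drywall→Tile→Inspection = 7+9+4 = 20, so the finish is 20 days.
The longest path through Appliances is only 14 days, so Appliances has float 6.
That remains the longest chain; total 20 days.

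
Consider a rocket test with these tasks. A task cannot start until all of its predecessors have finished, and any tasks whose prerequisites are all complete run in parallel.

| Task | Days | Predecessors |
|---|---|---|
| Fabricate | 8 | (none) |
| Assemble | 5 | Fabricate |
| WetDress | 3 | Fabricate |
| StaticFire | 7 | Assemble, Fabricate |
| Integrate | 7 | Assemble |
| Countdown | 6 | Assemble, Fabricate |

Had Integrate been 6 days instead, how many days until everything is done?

20

As given, the longest chain is Fabricate→Assemble→Integrate = 8+5+7 = 20, so the finish is 20 days.
Since Integrate is critical, the -1 change carries straight to that chain (now 19 days).
Now Fabricate→Assemble→StaticFire = 8+5+7 = 20 is longest, so the finish becomes 20 days.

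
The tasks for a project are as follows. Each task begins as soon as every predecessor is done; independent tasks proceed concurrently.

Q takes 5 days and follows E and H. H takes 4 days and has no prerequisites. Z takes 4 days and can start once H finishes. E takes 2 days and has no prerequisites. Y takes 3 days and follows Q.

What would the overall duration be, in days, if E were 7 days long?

15

Critical path before the change: H→Q→Y = 4+5+3 = 12 giving 12 days.
E is off the critical path — its longest chain is 10 days, giving 2 of slack.
New critical path: E→Q→Y = 7+5+3 = 15 ⇒ 15 days.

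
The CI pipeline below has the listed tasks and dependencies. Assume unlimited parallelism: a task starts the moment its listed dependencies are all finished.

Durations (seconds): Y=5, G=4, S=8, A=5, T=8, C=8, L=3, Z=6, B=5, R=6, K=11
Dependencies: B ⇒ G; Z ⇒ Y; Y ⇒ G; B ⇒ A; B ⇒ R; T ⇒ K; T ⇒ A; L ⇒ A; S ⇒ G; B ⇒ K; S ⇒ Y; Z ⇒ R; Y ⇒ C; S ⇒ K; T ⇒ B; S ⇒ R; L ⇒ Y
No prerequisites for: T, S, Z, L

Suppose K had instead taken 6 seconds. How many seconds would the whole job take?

21

The binding path is T→B→K = 8+5+11 = 24; finish at 24 seconds.
Since K is critical, the -5 change carries straight to that chain (now 19 seconds).
The binding chain switches to S→Y→C = 8+5+8 = 21; finish 21 seconds.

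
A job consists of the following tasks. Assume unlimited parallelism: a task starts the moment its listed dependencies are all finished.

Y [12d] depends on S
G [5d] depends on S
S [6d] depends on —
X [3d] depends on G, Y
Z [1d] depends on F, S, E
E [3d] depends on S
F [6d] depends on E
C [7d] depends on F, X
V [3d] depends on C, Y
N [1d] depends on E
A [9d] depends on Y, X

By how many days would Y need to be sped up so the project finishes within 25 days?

Current finish: 31 days; target: 25.
Y is on every critical path, so each day cut from Y cuts the finish by one (this holds down to a finish of 25).
Need 31 − 25 = 6 days off Y → Y becomes 6 days, finish becomes 25.

6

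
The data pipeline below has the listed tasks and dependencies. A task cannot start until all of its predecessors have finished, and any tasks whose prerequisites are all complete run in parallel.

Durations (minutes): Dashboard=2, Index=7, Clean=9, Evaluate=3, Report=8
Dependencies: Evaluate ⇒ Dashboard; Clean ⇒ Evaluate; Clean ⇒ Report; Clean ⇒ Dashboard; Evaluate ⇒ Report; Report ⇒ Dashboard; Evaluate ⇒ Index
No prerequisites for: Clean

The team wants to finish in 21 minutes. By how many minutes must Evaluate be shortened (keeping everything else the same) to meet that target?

Current finish: 22 minutes; target: 21.
Evaluate is on every critical path, so each minute cut from Evaluate cuts the finish by one (this holds down to a finish of 20).
Need 22 − 21 = 1 minute off Evaluate → Evaluate becomes 2 minutes, finish becomes 21.

1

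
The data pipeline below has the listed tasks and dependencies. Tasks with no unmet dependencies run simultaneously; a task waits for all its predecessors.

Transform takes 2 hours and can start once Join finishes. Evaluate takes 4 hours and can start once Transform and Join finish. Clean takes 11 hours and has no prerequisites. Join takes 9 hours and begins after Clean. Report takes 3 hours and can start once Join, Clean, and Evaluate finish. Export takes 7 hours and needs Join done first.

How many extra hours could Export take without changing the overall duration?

2

Critical path: Clean→Join→Transform→Evaluate→Report = 11+9+2+4+3 = 29, so the finish is 29 hours.
Export finishes as early as 27 and must finish by 29.
Float = 29 − 27 = 2.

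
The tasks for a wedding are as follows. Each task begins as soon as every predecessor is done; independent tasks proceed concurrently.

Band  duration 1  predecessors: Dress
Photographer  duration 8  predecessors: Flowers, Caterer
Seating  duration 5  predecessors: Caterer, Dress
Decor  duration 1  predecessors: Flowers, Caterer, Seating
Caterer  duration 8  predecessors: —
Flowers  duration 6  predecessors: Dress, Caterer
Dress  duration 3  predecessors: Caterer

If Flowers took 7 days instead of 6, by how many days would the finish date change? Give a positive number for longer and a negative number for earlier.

1

Critical path before the change: Caterer→Dress→Flowers→Photographer = 8+3+6+8 = 25 giving 25 days.
Flowers lies on that path, so at 7 days the path becomes 26 days.
The critical path is still Caterer→Dress→Flowers→Photographer; finish is now 26 days.
Change in finish: 26 − 25 = +1 days.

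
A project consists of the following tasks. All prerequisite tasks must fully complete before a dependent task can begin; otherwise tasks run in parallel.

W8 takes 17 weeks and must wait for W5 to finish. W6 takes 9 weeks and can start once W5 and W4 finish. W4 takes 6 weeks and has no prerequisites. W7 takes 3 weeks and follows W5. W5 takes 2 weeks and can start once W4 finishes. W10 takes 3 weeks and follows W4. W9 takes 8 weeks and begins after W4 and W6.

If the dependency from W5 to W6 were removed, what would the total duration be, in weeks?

With the dependency in place, W4→W5→W6→W9 = 6+2+9+8 = 25 sets the finish at 25 weeks.
Without W5→W6, W6's earliest start moves from 8 to 6.
After: W4→W5→W8 = 6+2+17 = 25 → 25 weeks.

25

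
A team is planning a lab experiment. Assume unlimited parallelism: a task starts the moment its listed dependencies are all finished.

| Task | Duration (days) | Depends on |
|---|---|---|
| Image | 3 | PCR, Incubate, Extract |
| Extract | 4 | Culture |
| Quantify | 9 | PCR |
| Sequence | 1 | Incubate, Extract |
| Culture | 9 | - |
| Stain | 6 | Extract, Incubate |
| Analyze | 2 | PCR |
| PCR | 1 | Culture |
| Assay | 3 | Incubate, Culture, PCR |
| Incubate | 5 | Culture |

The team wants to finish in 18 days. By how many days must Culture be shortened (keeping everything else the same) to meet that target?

2

Current finish: 20 days; target: 18.
Culture is on every critical path, so each day cut from Culture cuts the finish by one (this holds down to a finish of 12).
Need 20 − 18 = 2 days off Culture → Culture becomes 7 days, finish becomes 18.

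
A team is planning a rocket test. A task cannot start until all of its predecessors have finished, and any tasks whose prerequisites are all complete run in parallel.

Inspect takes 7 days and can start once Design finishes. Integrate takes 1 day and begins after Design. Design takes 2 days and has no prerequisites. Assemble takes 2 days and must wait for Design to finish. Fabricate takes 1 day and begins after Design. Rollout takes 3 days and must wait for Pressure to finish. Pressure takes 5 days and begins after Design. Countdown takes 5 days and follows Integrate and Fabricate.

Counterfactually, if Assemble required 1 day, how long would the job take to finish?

10

As given, the longest chain is Design→Pressure→Rollout = 2+5+3 = 10, so the finish is 10 days.
Assemble has 6 days of float (longest path through it is 4).
The critical path is still Design→Pressure→Rollout; finish is now 10 days.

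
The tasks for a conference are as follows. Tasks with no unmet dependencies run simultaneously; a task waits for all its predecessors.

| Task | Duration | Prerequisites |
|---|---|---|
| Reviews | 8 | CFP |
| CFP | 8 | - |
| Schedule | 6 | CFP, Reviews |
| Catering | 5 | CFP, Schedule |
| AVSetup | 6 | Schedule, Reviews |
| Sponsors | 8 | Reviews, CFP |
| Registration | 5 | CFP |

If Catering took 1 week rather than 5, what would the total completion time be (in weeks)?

Baseline: CFP→Reviews→Schedule→AVSetup = 8+8+6+6 = 28 → 28 weeks.
Catering has 1 week of float (longest path through it is 27).
That remains the longest chain; total 28 weeks.

28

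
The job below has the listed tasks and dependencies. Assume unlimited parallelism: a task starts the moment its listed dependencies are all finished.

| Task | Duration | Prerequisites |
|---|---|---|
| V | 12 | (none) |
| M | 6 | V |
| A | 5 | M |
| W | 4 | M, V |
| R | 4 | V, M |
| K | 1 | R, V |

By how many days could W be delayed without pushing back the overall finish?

V→M→A = 12+6+5 = 23 sets the makespan at 23 days.
W finishes as early as 22 and must finish by 23.
Slack of W = 19 − 18 = 1 day.

1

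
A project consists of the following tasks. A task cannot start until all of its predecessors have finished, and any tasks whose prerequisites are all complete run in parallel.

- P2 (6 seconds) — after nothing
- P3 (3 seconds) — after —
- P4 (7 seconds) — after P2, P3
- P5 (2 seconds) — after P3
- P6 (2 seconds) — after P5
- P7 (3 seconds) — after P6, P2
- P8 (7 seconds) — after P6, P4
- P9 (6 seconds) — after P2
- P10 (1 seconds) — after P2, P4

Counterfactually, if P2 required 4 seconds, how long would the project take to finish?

Actual critical path: P2→P4→P8 = 6+7+7 = 20 ⇒ 20 seconds.
P2 is on the critical path; changing it to 4 makes that path 18 seconds.
No other chain overtakes it, so the finish is 18 seconds.

18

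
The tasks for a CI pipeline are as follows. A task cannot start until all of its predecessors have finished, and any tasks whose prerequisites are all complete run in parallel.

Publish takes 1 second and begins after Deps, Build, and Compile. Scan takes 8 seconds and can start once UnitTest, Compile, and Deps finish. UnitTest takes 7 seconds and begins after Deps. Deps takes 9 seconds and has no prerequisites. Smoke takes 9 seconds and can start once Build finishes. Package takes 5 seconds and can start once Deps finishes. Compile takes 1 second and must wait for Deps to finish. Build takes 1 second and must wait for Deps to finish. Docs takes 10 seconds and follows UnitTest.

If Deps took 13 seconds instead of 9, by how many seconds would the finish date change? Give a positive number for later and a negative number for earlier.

4

As given, the longest chain is Deps→UnitTest→Docs = 9+7+10 = 26, so the finish is 26 seconds.
Since Deps is critical, the +4 change carries straight to that chain (now 30 seconds).
No other chain overtakes it, so the finish is 30 seconds.
Change in finish: 30 − 26 = +4 seconds.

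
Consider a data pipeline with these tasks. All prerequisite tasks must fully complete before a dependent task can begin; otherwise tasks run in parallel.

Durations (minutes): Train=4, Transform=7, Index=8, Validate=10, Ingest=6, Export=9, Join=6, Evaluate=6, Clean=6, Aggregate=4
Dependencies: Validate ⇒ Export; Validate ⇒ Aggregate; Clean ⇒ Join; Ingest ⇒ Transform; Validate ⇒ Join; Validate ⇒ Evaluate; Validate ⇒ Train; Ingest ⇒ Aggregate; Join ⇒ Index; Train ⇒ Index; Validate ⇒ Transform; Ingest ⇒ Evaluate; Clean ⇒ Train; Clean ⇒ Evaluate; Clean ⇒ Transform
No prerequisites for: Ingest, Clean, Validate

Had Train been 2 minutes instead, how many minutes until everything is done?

Critical path before the change: Validate→Join→Index = 10+6+8 = 24 giving 24 minutes.
The longest path through Train is only 22 minutes, so Train has float 2.
That remains the longest chain; total 24 minutes.

24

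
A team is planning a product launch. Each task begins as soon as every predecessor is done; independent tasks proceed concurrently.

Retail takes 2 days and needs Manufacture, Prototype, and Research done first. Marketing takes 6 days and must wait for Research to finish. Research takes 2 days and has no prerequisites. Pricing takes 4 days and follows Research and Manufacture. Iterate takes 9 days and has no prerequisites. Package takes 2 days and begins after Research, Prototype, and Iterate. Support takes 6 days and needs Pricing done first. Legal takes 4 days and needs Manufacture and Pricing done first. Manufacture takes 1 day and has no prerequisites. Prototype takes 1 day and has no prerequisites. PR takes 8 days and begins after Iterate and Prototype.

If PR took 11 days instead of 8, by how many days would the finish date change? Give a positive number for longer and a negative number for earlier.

3

The binding path is Iterate→PR = 9+8 = 17; finish at 17 days.
Since PR is critical, the +3 change carries straight to that chain (now 20 days).
That remains the longest chain; total 20 days.
Change in finish: 20 − 17 = +3 days.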